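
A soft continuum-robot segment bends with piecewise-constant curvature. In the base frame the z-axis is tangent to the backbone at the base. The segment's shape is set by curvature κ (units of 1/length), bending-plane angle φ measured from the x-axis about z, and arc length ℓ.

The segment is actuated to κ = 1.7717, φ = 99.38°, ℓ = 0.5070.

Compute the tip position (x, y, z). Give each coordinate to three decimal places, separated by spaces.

θ = κ·ℓ = 1.7717 × 0.5070 = 0.89825 rad
ρ = (1 − cos θ)/κ = (1 − 0.62298)/1.7717 = 0.21280
z = sin θ / κ = 0.78224/1.7717 = 0.44152
x = ρ cos φ = 0.21280 × cos(99.38°) = -0.03468
y = ρ sin φ = 0.21280 × sin(99.38°) = 0.20996

-0.035 0.210 0.442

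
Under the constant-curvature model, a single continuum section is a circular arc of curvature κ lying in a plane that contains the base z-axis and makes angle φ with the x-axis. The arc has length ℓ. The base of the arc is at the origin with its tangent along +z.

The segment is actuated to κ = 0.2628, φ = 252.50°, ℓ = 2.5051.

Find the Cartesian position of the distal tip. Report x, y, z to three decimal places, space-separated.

-0.239 -0.758 2.328

θ = κ·ℓ = 0.2628 × 2.5051 = 0.65834 rad
ρ = (1 − cos θ)/κ = (1 − 0.79101)/0.2628 = 0.79525
z = sin θ / κ = 0.61180/0.2628 = 2.32802
x = ρ cos φ = 0.79525 × cos(252.50°) = -0.23914
y = ρ sin φ = 0.79525 × sin(252.50°) = -0.75844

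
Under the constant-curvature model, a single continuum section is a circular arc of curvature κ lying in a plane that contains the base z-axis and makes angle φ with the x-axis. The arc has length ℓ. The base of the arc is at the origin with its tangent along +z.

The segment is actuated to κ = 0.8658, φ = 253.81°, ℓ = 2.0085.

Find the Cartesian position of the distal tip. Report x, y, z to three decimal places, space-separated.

-0.376 -1.295 1.139

θ = κ·ℓ = 0.8658 × 2.0085 = 1.73896 rad
ρ = (1 − cos θ)/κ = (1 − -0.16737)/0.8658 = 1.34832
z = sin θ / κ = 0.98589/0.8658 = 1.13871
x = ρ cos φ = 1.34832 × cos(253.81°) = -0.37594
y = ρ sin φ = 1.34832 × sin(253.81°) = -1.29484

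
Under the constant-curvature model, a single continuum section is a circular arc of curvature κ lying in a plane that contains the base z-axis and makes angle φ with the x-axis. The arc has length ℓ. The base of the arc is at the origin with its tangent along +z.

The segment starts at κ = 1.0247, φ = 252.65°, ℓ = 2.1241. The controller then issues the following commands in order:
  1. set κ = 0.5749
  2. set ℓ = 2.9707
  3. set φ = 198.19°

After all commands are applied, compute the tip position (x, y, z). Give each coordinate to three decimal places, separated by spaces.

initial: κ=1.0247, φ=252.65°, ℓ=2.1241
cmd 1: set κ=0.5749 → (κ,φ,ℓ)=(0.5749,252.65°,2.1241) → tip=(-0.3410,-1.0915,1.6342)
cmd 2: set ℓ=2.9707 → (κ,φ,ℓ)=(0.5749,252.65°,2.9707) → tip=(-0.5896,-1.8871,1.7231)
cmd 3: set φ=198.19° → (κ,φ,ℓ)=(0.5749,198.19°,2.9707) → tip=(-1.8783,-0.6172,1.7231)

-1.878 -0.617 1.723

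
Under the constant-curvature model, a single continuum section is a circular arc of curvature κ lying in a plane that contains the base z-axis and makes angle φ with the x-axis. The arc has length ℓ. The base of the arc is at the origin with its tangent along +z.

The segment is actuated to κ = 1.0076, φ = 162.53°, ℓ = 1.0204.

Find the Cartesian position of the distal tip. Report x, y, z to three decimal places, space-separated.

θ = κ·ℓ = 1.0076 × 1.0204 = 1.02816 rad
ρ = (1 − cos θ)/κ = (1 − 0.51640)/1.0076 = 0.47995
z = sin θ / κ = 0.85635/1.0076 = 0.84989
x = ρ cos φ = 0.47995 × cos(162.53°) = -0.45781
y = ρ sin φ = 0.47995 × sin(162.53°) = 0.14408

-0.458 0.144 0.850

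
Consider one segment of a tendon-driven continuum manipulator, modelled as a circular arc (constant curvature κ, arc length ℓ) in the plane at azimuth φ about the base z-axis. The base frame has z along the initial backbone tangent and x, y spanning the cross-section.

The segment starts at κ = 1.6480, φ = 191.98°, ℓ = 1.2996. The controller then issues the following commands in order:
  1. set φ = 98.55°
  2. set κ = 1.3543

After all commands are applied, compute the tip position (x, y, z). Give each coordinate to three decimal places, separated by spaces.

-0.130 0.868 0.725

initial: κ=1.6480, φ=191.98°, ℓ=1.2996
cmd 1: set φ=98.55° → (κ,φ,ℓ)=(1.6480,98.55°,1.2996) → tip=(-0.1390,0.9243,0.5106)
cmd 2: set κ=1.3543 → (κ,φ,ℓ)=(1.3543,98.55°,1.2996) → tip=(-0.1304,0.8675,0.7252)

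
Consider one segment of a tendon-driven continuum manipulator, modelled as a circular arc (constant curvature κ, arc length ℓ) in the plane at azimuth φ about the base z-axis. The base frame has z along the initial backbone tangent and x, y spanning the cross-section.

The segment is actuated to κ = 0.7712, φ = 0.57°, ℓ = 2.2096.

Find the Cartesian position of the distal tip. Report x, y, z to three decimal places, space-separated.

θ = κ·ℓ = 0.7712 × 2.2096 = 1.70404 rad
ρ = (1 − cos θ)/κ = (1 − -0.13285)/0.7712 = 1.46895
z = sin θ / κ = 0.99114/0.7712 = 1.28519
x = ρ cos φ = 1.46895 × cos(0.57°) = 1.46888
y = ρ sin φ = 1.46895 × sin(0.57°) = 0.01461

1.469 0.015 1.285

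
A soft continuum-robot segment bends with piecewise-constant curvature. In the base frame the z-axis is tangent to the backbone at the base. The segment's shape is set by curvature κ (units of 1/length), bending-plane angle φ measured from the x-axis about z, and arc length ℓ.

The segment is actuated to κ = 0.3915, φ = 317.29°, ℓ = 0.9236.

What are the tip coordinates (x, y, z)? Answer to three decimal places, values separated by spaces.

0.121 -0.112 0.904

θ = κ·ℓ = 0.3915 × 0.9236 = 0.36159 rad
ρ = (1 − cos θ)/κ = (1 − 0.93534)/0.3915 = 0.16517
z = sin θ / κ = 0.35376/0.3915 = 0.90360
x = ρ cos φ = 0.16517 × cos(317.29°) = 0.12137
y = ρ sin φ = 0.16517 × sin(317.29°) = -0.11203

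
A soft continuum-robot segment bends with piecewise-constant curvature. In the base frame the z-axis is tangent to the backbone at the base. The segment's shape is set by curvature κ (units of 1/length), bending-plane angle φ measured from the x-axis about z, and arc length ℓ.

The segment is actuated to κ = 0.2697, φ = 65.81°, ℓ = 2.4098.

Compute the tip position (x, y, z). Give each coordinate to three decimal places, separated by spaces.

θ = κ·ℓ = 0.2697 × 2.4098 = 0.64992 rad
ρ = (1 − cos θ)/κ = (1 − 0.79613)/0.2697 = 0.75591
z = sin θ / κ = 0.60513/0.2697 = 2.24370
x = ρ cos φ = 0.75591 × cos(65.81°) = 0.30975
y = ρ sin φ = 0.75591 × sin(65.81°) = 0.68954

0.310 0.690 2.244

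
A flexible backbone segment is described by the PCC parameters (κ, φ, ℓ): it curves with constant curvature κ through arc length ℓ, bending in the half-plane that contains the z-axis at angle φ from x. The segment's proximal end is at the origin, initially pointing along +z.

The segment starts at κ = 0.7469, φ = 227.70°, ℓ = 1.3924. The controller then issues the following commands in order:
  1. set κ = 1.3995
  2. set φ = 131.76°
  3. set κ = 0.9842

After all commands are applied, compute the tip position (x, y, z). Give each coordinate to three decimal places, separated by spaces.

-0.542 0.607 0.996

initial: κ=0.7469, φ=227.70°, ℓ=1.3924
cmd 1: set κ=1.3995 → (κ,φ,ℓ)=(1.3995,227.70°,1.3924) → tip=(-0.6583,-0.7235,0.6641)
cmd 2: set φ=131.76° → (κ,φ,ℓ)=(1.3995,131.76°,1.3924) → tip=(-0.6515,0.7297,0.6641)
cmd 3: set κ=0.9842 → (κ,φ,ℓ)=(0.9842,131.76°,1.3924) → tip=(-0.5420,0.6070,0.9957)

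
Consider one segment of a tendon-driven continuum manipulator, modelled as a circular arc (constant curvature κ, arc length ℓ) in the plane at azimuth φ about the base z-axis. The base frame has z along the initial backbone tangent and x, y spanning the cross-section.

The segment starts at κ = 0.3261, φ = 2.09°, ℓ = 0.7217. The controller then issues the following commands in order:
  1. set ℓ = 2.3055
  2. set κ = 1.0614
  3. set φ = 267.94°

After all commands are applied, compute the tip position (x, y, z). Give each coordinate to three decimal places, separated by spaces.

initial: κ=0.3261, φ=2.09°, ℓ=0.7217
cmd 1: set ℓ=2.3055 → (κ,φ,ℓ)=(0.3261,2.09°,2.3055) → tip=(0.8261,0.0301,2.0944)
cmd 2: set κ=1.0614 → (κ,φ,ℓ)=(1.0614,2.09°,2.3055) → tip=(1.6649,0.0608,0.6030)
cmd 3: set φ=267.94° → (κ,φ,ℓ)=(1.0614,267.94°,2.3055) → tip=(-0.0599,-1.6650,0.6030)

-0.060 -1.665 0.603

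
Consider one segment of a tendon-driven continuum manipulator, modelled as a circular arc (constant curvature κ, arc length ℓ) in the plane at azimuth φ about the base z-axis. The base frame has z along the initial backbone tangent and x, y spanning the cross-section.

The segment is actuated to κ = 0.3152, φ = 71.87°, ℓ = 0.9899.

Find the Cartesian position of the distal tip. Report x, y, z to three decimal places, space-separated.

0.048 0.146 0.974

θ = κ·ℓ = 0.3152 × 0.9899 = 0.31202 rad
ρ = (1 − cos θ)/κ = (1 − 0.95172)/0.3152 = 0.15318
z = sin θ / κ = 0.30698/0.3152 = 0.97392
x = ρ cos φ = 0.15318 × cos(71.87°) = 0.04767
y = ρ sin φ = 0.15318 × sin(71.87°) = 0.14558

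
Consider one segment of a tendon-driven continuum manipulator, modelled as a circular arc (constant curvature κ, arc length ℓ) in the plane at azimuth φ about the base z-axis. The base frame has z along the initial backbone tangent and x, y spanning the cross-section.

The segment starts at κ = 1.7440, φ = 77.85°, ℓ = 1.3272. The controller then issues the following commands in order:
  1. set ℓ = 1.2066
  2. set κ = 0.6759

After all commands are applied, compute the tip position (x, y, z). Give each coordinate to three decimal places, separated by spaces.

initial: κ=1.7440, φ=77.85°, ℓ=1.3272
cmd 1: set ℓ=1.2066 → (κ,φ,ℓ)=(1.7440,77.85°,1.2066) → tip=(0.1821,0.8456,0.4937)
cmd 2: set κ=0.6759 → (κ,φ,ℓ)=(0.6759,77.85°,1.2066) → tip=(0.0979,0.4549,1.0772)

0.098 0.455 1.077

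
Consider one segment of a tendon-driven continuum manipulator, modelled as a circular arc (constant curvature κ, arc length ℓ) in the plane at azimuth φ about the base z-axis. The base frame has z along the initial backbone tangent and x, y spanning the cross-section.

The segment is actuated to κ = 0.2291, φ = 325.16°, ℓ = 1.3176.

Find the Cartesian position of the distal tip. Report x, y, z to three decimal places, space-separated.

0.162 -0.113 1.298

θ = κ·ℓ = 0.2291 × 1.3176 = 0.30186 rad
ρ = (1 − cos θ)/κ = (1 − 0.95478)/0.2291 = 0.19736
z = sin θ / κ = 0.29730/0.2291 = 1.29768
x = ρ cos φ = 0.19736 × cos(325.16°) = 0.16198
y = ρ sin φ = 0.19736 × sin(325.16°) = -0.11275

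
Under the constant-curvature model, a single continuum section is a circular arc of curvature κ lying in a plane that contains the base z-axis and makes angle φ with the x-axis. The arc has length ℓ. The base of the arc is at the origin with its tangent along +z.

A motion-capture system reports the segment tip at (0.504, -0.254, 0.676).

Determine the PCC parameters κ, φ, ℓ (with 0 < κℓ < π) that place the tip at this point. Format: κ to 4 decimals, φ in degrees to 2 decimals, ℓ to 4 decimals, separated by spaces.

1.4555 333.25 0.9559

ρ = √(x²+y²) = √(0.504² + -0.254²) = 0.56439
φ = atan2(y, x) mod 360° = atan2(-0.254, 0.504) = 333.2533°
|p|² = ρ² + z² = 0.56439² + 0.676² = 0.77551
κ = 2ρ / |p|² = 2×0.56439 / 0.77551 = 1.45553
θ = 2·atan2(ρ, z) = 2·atan2(0.56439, 0.676) = 1.39131 rad
ℓ = θ/κ = 1.39131/1.45553 = 0.95588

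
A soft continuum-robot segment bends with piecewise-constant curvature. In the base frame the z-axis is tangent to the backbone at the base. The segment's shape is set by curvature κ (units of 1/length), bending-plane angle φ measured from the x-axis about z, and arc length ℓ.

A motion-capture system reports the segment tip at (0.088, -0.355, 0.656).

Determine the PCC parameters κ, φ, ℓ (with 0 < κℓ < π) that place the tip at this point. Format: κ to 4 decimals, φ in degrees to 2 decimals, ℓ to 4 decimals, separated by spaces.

1.2967 283.92 0.7845

ρ = √(x²+y²) = √(0.088² + -0.355²) = 0.36574
φ = atan2(y, x) mod 360° = atan2(-0.355, 0.088) = 283.9223°
|p|² = ρ² + z² = 0.36574² + 0.656² = 0.56411
κ = 2ρ / |p|² = 2×0.36574 / 0.56411 = 1.29672
θ = 2·atan2(ρ, z) = 2·atan2(0.36574, 0.656) = 1.01722 rad
ℓ = θ/κ = 1.01722/1.29672 = 0.78446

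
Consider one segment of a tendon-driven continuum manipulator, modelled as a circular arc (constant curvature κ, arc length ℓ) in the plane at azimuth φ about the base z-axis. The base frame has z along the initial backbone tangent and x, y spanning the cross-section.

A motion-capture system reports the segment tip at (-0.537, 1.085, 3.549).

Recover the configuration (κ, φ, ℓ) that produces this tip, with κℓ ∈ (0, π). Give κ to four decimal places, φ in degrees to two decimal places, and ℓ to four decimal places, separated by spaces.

ρ = √(x²+y²) = √(-0.537² + 1.085²) = 1.21062
φ = atan2(y, x) mod 360° = atan2(1.085, -0.537) = 116.3322°
|p|² = ρ² + z² = 1.21062² + 3.549² = 14.06099
κ = 2ρ / |p|² = 2×1.21062 / 14.06099 = 0.17220
θ = 2·atan2(ρ, z) = 2·atan2(1.21062, 3.549) = 0.65748 rad
ℓ = θ/κ = 0.65748/0.17220 = 3.81820

0.1722 116.33 3.8182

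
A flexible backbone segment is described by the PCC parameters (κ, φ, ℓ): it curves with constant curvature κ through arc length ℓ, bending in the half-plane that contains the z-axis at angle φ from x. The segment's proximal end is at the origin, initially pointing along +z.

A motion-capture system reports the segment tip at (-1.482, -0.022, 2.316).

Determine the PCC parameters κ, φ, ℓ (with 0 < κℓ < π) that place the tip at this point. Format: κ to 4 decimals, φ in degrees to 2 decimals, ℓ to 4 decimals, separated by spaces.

0.3921 180.85 2.9040

ρ = √(x²+y²) = √(-1.482² + -0.022²) = 1.48216
φ = atan2(y, x) mod 360° = atan2(-0.022, -1.482) = 180.8505°
|p|² = ρ² + z² = 1.48216² + 2.316² = 7.56066
κ = 2ρ / |p|² = 2×1.48216 / 7.56066 = 0.39207
θ = 2·atan2(ρ, z) = 2·atan2(1.48216, 2.316) = 1.13858 rad
ℓ = θ/κ = 1.13858/0.39207 = 2.90400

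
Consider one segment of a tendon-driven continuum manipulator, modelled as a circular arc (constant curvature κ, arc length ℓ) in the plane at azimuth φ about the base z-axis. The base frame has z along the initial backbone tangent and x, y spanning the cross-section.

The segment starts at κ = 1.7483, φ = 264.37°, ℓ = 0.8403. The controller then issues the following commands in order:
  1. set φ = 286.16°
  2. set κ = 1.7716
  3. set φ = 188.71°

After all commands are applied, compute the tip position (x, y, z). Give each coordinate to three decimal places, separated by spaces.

-0.512 -0.078 0.563

initial: κ=1.7483, φ=264.37°, ℓ=0.8403
cmd 1: set φ=286.16° → (κ,φ,ℓ)=(1.7483,286.16°,0.8403) → tip=(0.1430,-0.4936,0.5690)
cmd 2: set κ=1.7716 → (κ,φ,ℓ)=(1.7716,286.16°,0.8403) → tip=(0.1442,-0.4977,0.5626)
cmd 3: set φ=188.71° → (κ,φ,ℓ)=(1.7716,188.71°,0.8403) → tip=(-0.5122,-0.0785,0.5626)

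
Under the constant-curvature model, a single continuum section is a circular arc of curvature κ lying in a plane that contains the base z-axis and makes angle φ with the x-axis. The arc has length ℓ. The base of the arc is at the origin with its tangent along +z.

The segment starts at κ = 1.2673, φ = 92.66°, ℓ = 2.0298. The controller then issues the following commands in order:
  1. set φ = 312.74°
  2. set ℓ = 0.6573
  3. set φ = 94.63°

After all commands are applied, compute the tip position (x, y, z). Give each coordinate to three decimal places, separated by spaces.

initial: κ=1.2673, φ=92.66°, ℓ=2.0298
cmd 1: set φ=312.74° → (κ,φ,ℓ)=(1.2673,312.74°,2.0298) → tip=(0.9866,-1.0677,0.4253)
cmd 2: set ℓ=0.6573 → (κ,φ,ℓ)=(1.2673,312.74°,0.6573) → tip=(0.1753,-0.1897,0.5839)
cmd 3: set φ=94.63° → (κ,φ,ℓ)=(1.2673,94.63°,0.6573) → tip=(-0.0208,0.2575,0.5839)

-0.021 0.257 0.584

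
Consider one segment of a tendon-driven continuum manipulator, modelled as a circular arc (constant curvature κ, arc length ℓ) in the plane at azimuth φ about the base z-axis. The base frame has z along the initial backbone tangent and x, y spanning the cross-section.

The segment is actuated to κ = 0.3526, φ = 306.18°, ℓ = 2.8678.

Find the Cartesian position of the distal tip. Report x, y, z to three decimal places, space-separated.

θ = κ·ℓ = 0.3526 × 2.8678 = 1.01119 rad
ρ = (1 − cos θ)/κ = (1 − 0.53086)/0.3526 = 1.33053
z = sin θ / κ = 0.84746/0.3526 = 2.40347
x = ρ cos φ = 1.33053 × cos(306.18°) = 0.78544
y = ρ sin φ = 1.33053 × sin(306.18°) = -1.07396

0.785 -1.074 2.403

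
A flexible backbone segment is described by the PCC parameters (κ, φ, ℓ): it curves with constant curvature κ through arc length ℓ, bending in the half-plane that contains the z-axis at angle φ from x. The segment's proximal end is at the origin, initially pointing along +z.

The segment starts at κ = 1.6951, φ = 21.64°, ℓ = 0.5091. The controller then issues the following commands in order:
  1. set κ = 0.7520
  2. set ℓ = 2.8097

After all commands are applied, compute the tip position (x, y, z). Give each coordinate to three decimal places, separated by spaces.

initial: κ=1.6951, φ=21.64°, ℓ=0.5091
cmd 1: set κ=0.7520 → (κ,φ,ℓ)=(0.7520,21.64°,0.5091) → tip=(0.0895,0.0355,0.4968)
cmd 2: set ℓ=2.8097 → (κ,φ,ℓ)=(0.7520,21.64°,2.8097) → tip=(1.8738,0.7434,1.1391)

1.874 0.743 1.139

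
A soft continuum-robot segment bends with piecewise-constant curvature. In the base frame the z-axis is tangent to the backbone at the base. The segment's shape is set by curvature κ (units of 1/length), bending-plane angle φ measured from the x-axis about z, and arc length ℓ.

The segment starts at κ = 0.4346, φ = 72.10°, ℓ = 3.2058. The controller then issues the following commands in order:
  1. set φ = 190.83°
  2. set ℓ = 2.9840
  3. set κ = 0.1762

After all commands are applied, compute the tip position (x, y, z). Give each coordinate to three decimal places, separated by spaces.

initial: κ=0.4346, φ=72.10°, ℓ=3.2058
cmd 1: set φ=190.83° → (κ,φ,ℓ)=(0.4346,190.83°,3.2058) → tip=(-1.8608,-0.3560,2.2648)
cmd 2: set ℓ=2.9840 → (κ,φ,ℓ)=(0.4346,190.83°,2.9840) → tip=(-1.6486,-0.3154,2.2152)
cmd 3: set κ=0.1762 → (κ,φ,ℓ)=(0.1762,190.83°,2.9840) → tip=(-0.7529,-0.1440,2.8484)

-0.753 -0.144 2.848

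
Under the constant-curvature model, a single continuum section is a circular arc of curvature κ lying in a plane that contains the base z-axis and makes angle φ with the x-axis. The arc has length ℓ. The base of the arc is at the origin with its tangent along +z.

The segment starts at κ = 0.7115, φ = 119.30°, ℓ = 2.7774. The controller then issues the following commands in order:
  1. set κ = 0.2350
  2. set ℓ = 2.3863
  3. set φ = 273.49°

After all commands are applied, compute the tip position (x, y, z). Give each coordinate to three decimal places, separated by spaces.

0.040 -0.651 2.263

initial: κ=0.7115, φ=119.30°, ℓ=2.7774
cmd 1: set κ=0.2350 → (κ,φ,ℓ)=(0.2350,119.30°,2.7774) → tip=(-0.4280,0.7628,2.5844)
cmd 2: set ℓ=2.3863 → (κ,φ,ℓ)=(0.2350,119.30°,2.3863) → tip=(-0.3190,0.5684,2.2632)
cmd 3: set φ=273.49° → (κ,φ,ℓ)=(0.2350,273.49°,2.3863) → tip=(0.0397,-0.6505,2.2632)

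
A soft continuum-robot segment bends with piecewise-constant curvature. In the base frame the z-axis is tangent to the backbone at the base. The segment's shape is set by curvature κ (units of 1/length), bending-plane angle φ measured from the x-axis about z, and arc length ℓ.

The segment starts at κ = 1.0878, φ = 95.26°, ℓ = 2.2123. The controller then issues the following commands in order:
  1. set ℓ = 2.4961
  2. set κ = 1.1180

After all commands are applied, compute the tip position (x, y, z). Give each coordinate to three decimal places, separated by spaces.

initial: κ=1.0878, φ=95.26°, ℓ=2.2123
cmd 1: set ℓ=2.4961 → (κ,φ,ℓ)=(1.0878,95.26°,2.4961) → tip=(-0.1610,1.7489,0.3802)
cmd 2: set κ=1.1180 → (κ,φ,ℓ)=(1.1180,95.26°,2.4961) → tip=(-0.1590,1.7271,0.3075)

-0.159 1.727 0.308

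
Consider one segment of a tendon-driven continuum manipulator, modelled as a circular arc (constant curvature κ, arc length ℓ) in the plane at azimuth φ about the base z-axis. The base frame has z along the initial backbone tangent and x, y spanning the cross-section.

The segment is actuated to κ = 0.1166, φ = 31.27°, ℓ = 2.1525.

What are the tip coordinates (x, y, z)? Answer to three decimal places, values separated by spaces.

θ = κ·ℓ = 0.1166 × 2.1525 = 0.25098 rad
ρ = (1 − cos θ)/κ = (1 − 0.96867)/0.1166 = 0.26870
z = sin θ / κ = 0.24835/0.1166 = 2.12997
x = ρ cos φ = 0.26870 × cos(31.27°) = 0.22967
y = ρ sin φ = 0.26870 × sin(31.27°) = 0.13948

0.230 0.139 2.130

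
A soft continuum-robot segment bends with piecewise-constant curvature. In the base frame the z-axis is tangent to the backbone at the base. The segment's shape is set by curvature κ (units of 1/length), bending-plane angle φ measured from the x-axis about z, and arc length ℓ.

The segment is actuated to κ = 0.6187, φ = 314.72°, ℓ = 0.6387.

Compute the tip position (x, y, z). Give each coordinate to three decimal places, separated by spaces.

θ = κ·ℓ = 0.6187 × 0.6387 = 0.39516 rad
ρ = (1 − cos θ)/κ = (1 − 0.92293)/0.6187 = 0.12456
z = sin θ / κ = 0.38496/0.6187 = 0.62221
x = ρ cos φ = 0.12456 × cos(314.72°) = 0.08765
y = ρ sin φ = 0.12456 × sin(314.72°) = -0.08851

0.088 -0.089 0.622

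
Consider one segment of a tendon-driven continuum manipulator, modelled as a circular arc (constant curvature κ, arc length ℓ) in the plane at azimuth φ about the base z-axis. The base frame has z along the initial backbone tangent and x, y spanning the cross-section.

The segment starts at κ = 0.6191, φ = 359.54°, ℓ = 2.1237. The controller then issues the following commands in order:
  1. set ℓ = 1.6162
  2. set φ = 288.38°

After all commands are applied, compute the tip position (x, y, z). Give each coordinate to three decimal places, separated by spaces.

0.234 -0.705 1.360

initial: κ=0.6191, φ=359.54°, ℓ=2.1237
cmd 1: set ℓ=1.6162 → (κ,φ,ℓ)=(0.6191,359.54°,1.6162) → tip=(0.7433,-0.0060,1.3597)
cmd 2: set φ=288.38° → (κ,φ,ℓ)=(0.6191,288.38°,1.6162) → tip=(0.2344,-0.7054,1.3597)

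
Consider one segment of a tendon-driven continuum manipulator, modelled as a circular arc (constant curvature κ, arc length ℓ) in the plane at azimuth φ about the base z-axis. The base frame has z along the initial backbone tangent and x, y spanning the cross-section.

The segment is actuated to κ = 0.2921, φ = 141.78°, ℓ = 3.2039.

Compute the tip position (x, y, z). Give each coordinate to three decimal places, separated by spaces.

θ = κ·ℓ = 0.2921 × 3.2039 = 0.93586 rad
ρ = (1 − cos θ)/κ = (1 − 0.59313)/0.2921 = 1.39292
z = sin θ / κ = 0.80511/0.2921 = 2.75628
x = ρ cos φ = 1.39292 × cos(141.78°) = -1.09434
y = ρ sin φ = 1.39292 × sin(141.78°) = 0.86178

-1.094 0.862 2.756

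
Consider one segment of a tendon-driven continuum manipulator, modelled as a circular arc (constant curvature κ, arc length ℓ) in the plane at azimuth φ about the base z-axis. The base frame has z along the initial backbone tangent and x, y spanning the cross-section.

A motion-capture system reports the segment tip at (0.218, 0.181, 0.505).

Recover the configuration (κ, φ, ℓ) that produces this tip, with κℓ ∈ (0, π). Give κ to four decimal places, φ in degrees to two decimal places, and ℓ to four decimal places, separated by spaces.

ρ = √(x²+y²) = √(0.218² + 0.181²) = 0.28335
φ = atan2(y, x) mod 360° = atan2(0.181, 0.218) = 39.7020°
|p|² = ρ² + z² = 0.28335² + 0.505² = 0.33531
κ = 2ρ / |p|² = 2×0.28335 / 0.33531 = 1.69005
θ = 2·atan2(ρ, z) = 2·atan2(0.28335, 0.505) = 1.02262 rad
ℓ = θ/κ = 1.02262/1.69005 = 0.60508

1.6901 39.70 0.6051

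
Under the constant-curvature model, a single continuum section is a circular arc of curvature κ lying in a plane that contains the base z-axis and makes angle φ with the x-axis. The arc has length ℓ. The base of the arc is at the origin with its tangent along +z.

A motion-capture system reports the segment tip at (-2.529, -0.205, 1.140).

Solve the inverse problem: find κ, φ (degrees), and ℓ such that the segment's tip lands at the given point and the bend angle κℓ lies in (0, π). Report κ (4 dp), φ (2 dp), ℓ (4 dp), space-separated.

0.6558 184.63 3.5024

ρ = √(x²+y²) = √(-2.529² + -0.205²) = 2.53730
φ = atan2(y, x) mod 360° = atan2(-0.205, -2.529) = 184.6342°
|p|² = ρ² + z² = 2.53730² + 1.140² = 7.73747
κ = 2ρ / |p|² = 2×2.53730 / 7.73747 = 0.65585
θ = 2·atan2(ρ, z) = 2·atan2(2.53730, 1.140) = 2.29705 rad
ℓ = θ/κ = 2.29705/0.65585 = 3.50243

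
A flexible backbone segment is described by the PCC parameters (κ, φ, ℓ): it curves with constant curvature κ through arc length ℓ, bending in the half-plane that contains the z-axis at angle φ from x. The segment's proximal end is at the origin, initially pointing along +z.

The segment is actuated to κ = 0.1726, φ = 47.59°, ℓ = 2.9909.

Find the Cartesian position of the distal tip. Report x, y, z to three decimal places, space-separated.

θ = κ·ℓ = 0.1726 × 2.9909 = 0.51623 rad
ρ = (1 − cos θ)/κ = (1 − 0.86969)/0.1726 = 0.75500
z = sin θ / κ = 0.49360/0.1726 = 2.85982
x = ρ cos φ = 0.75500 × cos(47.59°) = 0.50920
y = ρ sin φ = 0.75500 × sin(47.59°) = 0.55745

0.509 0.557 2.860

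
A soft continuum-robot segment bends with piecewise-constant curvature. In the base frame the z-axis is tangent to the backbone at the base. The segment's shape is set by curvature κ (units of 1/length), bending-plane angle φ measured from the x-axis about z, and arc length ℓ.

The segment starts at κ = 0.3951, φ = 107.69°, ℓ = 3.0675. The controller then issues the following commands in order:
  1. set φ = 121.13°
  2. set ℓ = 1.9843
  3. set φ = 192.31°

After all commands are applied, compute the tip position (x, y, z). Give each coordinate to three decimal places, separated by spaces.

-0.722 -0.158 1.787

initial: κ=0.3951, φ=107.69°, ℓ=3.0675
cmd 1: set φ=121.13° → (κ,φ,ℓ)=(0.3951,121.13°,3.0675) → tip=(-0.8490,1.4057,2.3698)
cmd 2: set ℓ=1.9843 → (κ,φ,ℓ)=(0.3951,121.13°,1.9843) → tip=(-0.3820,0.6324,1.7872)
cmd 3: set φ=192.31° → (κ,φ,ℓ)=(0.3951,192.31°,1.9843) → tip=(-0.7218,-0.1575,1.7872)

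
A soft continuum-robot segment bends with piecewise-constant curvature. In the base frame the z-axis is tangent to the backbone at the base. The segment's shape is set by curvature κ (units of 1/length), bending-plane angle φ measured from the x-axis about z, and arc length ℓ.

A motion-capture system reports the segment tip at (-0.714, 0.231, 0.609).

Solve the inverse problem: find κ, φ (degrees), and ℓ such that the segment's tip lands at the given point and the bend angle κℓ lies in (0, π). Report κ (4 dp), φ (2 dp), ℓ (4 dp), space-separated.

ρ = √(x²+y²) = √(-0.714² + 0.231²) = 0.75044
φ = atan2(y, x) mod 360° = atan2(0.231, -0.714) = 162.0721°
|p|² = ρ² + z² = 0.75044² + 0.609² = 0.93404
κ = 2ρ / |p|² = 2×0.75044 / 0.93404 = 1.60687
θ = 2·atan2(ρ, z) = 2·atan2(0.75044, 0.609) = 1.77813 rad
ℓ = θ/κ = 1.77813/1.60687 = 1.10658

1.6069 162.07 1.1066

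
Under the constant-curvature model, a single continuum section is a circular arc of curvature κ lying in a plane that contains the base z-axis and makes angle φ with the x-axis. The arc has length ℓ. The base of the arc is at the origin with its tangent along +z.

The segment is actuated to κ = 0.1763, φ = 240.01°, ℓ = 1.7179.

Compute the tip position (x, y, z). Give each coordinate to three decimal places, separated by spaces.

-0.129 -0.224 1.692

θ = κ·ℓ = 0.1763 × 1.7179 = 0.30287 rad
ρ = (1 − cos θ)/κ = (1 − 0.95449)/0.1763 = 0.25816
z = sin θ / κ = 0.29826/0.1763 = 1.69176
x = ρ cos φ = 0.25816 × cos(240.01°) = -0.12904
y = ρ sin φ = 0.25816 × sin(240.01°) = -0.22360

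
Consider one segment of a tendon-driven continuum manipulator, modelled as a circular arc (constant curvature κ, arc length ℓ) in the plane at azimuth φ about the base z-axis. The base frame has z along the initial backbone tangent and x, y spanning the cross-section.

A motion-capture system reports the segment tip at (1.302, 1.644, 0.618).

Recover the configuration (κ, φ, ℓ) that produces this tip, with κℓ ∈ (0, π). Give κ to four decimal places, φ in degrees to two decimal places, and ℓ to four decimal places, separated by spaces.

ρ = √(x²+y²) = √(1.302² + 1.644²) = 2.09713
φ = atan2(y, x) mod 360° = atan2(1.644, 1.302) = 51.6218°
|p|² = ρ² + z² = 2.09713² + 0.618² = 4.77986
κ = 2ρ / |p|² = 2×2.09713 / 4.77986 = 0.87748
θ = 2·atan2(ρ, z) = 2·atan2(2.09713, 0.618) = 2.56844 rad
ℓ = θ/κ = 2.56844/0.87748 = 2.92705

0.8775 51.62 2.9270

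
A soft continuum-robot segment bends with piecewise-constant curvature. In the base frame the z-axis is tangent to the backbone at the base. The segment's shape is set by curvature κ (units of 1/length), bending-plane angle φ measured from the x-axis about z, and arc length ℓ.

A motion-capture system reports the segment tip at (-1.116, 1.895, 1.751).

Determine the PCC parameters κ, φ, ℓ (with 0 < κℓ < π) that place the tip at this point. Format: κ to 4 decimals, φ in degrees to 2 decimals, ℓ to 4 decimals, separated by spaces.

ρ = √(x²+y²) = √(-1.116² + 1.895²) = 2.19920
φ = atan2(y, x) mod 360° = atan2(1.895, -1.116) = 120.4946°
|p|² = ρ² + z² = 2.19920² + 1.751² = 7.90248
κ = 2ρ / |p|² = 2×2.19920 / 7.90248 = 0.55658
θ = 2·atan2(ρ, z) = 2·atan2(2.19920, 1.751) = 1.79676 rad
ℓ = θ/κ = 1.79676/0.55658 = 3.22818

0.5566 120.49 3.2282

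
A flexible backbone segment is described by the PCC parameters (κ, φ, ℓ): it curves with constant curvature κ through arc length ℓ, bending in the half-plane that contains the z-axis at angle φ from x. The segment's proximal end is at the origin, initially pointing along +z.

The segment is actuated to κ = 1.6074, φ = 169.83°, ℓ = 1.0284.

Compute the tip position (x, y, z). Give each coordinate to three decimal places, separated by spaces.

-0.663 0.119 0.620

θ = κ·ℓ = 1.6074 × 1.0284 = 1.65305 rad
ρ = (1 − cos θ)/κ = (1 − -0.08216)/1.6074 = 0.67324
z = sin θ / κ = 0.99662/1.6074 = 0.62002
x = ρ cos φ = 0.67324 × cos(169.83°) = -0.66266
y = ρ sin φ = 0.67324 × sin(169.83°) = 0.11887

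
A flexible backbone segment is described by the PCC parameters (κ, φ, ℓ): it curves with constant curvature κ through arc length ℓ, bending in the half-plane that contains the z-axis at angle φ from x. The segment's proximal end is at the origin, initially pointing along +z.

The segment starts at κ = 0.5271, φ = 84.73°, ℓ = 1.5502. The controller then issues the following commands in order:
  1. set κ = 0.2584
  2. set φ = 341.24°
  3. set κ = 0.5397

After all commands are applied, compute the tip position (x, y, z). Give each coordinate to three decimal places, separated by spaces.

0.579 -0.197 1.376

initial: κ=0.5271, φ=84.73°, ℓ=1.5502
cmd 1: set κ=0.2584 → (κ,φ,ℓ)=(0.2584,84.73°,1.5502) → tip=(0.0281,0.3051,1.5091)
cmd 2: set φ=341.24° → (κ,φ,ℓ)=(0.2584,341.24°,1.5502) → tip=(0.2901,-0.0985,1.5091)
cmd 3: set κ=0.5397 → (κ,φ,ℓ)=(0.5397,341.24°,1.5502) → tip=(0.5790,-0.1967,1.3756)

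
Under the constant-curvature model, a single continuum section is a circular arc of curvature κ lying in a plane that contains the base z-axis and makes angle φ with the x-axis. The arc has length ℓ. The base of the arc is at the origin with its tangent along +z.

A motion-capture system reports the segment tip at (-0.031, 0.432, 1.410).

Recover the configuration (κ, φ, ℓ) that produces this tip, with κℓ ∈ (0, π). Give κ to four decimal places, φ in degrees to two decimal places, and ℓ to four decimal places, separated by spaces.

0.3981 94.10 1.4971

ρ = √(x²+y²) = √(-0.031² + 0.432²) = 0.43311
φ = atan2(y, x) mod 360° = atan2(0.432, -0.031) = 94.1045°
|p|² = ρ² + z² = 0.43311² + 1.410² = 2.17568
κ = 2ρ / |p|² = 2×0.43311 / 2.17568 = 0.39814
θ = 2·atan2(ρ, z) = 2·atan2(0.43311, 1.410) = 0.59604 rad
ℓ = θ/κ = 0.59604/0.39814 = 1.49708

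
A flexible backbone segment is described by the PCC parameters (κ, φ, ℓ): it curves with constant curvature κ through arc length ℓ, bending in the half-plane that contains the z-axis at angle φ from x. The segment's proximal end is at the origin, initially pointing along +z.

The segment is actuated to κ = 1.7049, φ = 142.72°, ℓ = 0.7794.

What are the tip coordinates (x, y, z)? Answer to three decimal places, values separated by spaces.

θ = κ·ℓ = 1.7049 × 0.7794 = 1.32880 rad
ρ = (1 − cos θ)/κ = (1 − 0.23964)/1.7049 = 0.44598
z = sin θ / κ = 0.97086/1.7049 = 0.56945
x = ρ cos φ = 0.44598 × cos(142.72°) = -0.35486
y = ρ sin φ = 0.44598 × sin(142.72°) = 0.27014

-0.355 0.270 0.569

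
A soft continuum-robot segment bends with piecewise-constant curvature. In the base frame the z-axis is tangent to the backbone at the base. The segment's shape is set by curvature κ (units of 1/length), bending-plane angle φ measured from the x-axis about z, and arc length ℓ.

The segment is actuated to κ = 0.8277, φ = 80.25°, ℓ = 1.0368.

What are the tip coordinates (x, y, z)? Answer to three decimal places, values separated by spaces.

0.071 0.412 0.914

θ = κ·ℓ = 0.8277 × 1.0368 = 0.85816 rad
ρ = (1 − cos θ)/κ = (1 − 0.65383)/0.8277 = 0.41823
z = sin θ / κ = 0.75664/0.8277 = 0.91415
x = ρ cos φ = 0.41823 × cos(80.25°) = 0.07083
y = ρ sin φ = 0.41823 × sin(80.25°) = 0.41219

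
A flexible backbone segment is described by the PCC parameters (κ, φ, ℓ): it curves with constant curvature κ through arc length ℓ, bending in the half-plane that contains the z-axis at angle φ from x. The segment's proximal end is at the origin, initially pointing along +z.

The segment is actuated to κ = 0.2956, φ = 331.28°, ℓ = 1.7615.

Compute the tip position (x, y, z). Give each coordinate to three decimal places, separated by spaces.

θ = κ·ℓ = 0.2956 × 1.7615 = 0.52070 rad
ρ = (1 − cos θ)/κ = (1 − 0.86747)/0.2956 = 0.44834
z = sin θ / κ = 0.49749/0.2956 = 1.68297
x = ρ cos φ = 0.44834 × cos(331.28°) = 0.39318
y = ρ sin φ = 0.44834 × sin(331.28°) = -0.21544

0.393 -0.215 1.683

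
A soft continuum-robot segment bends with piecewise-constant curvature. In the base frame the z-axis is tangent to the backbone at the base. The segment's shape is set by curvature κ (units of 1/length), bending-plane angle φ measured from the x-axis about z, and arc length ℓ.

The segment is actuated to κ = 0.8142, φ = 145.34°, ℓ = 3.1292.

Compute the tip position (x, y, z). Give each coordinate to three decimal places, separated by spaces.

θ = κ·ℓ = 0.8142 × 3.1292 = 2.54779 rad
ρ = (1 − cos θ)/κ = (1 − -0.82882)/0.8142 = 2.24616
z = sin θ / κ = 0.55951/0.8142 = 0.68719
x = ρ cos φ = 2.24616 × cos(145.34°) = -1.84756
y = ρ sin φ = 2.24616 × sin(145.34°) = 1.27740

-1.848 1.277 0.687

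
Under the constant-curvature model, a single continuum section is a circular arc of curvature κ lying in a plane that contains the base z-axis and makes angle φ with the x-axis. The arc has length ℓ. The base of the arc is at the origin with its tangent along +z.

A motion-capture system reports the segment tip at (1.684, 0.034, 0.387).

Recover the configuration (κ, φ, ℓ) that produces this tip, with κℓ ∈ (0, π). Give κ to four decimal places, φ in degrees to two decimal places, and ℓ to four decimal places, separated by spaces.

1.1279 1.16 2.3850

ρ = √(x²+y²) = √(1.684² + 0.034²) = 1.68434
φ = atan2(y, x) mod 360° = atan2(0.034, 1.684) = 1.1566°
|p|² = ρ² + z² = 1.68434² + 0.387² = 2.98678
κ = 2ρ / |p|² = 2×1.68434 / 2.98678 = 1.12787
θ = 2·atan2(ρ, z) = 2·atan2(1.68434, 0.387) = 2.68991 rad
ℓ = θ/κ = 2.68991/1.12787 = 2.38495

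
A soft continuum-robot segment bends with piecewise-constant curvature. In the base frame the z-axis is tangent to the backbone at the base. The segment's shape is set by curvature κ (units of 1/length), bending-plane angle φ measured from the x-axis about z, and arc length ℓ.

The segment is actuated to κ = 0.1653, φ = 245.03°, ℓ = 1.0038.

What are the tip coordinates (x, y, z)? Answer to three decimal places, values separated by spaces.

θ = κ·ℓ = 0.1653 × 1.0038 = 0.16593 rad
ρ = (1 − cos θ)/κ = (1 − 0.98627)/0.1653 = 0.08309
z = sin θ / κ = 0.16517/0.1653 = 0.99920
x = ρ cos φ = 0.08309 × cos(245.03°) = -0.03508
y = ρ sin φ = 0.08309 × sin(245.03°) = -0.07532

-0.035 -0.075 0.999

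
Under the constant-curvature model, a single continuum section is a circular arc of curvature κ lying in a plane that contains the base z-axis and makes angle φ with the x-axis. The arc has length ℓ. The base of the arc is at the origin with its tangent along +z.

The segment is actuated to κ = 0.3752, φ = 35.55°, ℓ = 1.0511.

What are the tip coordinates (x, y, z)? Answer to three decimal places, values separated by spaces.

0.166 0.119 1.024

θ = κ·ℓ = 0.3752 × 1.0511 = 0.39437 rad
ρ = (1 − cos θ)/κ = (1 − 0.92324)/0.3752 = 0.20459
z = sin θ / κ = 0.38423/0.3752 = 1.02406
x = ρ cos φ = 0.20459 × cos(35.55°) = 0.16646
y = ρ sin φ = 0.20459 × sin(35.55°) = 0.11895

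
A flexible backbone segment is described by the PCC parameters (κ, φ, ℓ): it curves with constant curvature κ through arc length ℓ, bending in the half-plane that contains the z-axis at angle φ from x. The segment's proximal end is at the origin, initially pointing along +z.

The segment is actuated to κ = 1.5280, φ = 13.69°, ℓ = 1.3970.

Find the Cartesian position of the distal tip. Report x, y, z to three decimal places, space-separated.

0.976 0.238 0.553

θ = κ·ℓ = 1.5280 × 1.3970 = 2.13462 rad
ρ = (1 − cos θ)/κ = (1 − -0.53442)/1.5280 = 1.00420
z = sin θ / κ = 0.84522/1.5280 = 0.55315
x = ρ cos φ = 1.00420 × cos(13.69°) = 0.97567
y = ρ sin φ = 1.00420 × sin(13.69°) = 0.23766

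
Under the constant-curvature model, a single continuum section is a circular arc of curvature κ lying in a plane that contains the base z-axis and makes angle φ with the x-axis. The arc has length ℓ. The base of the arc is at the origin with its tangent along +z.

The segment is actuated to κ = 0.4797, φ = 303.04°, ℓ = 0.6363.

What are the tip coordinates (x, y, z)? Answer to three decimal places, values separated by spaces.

0.053 -0.081 0.626

θ = κ·ℓ = 0.4797 × 0.6363 = 0.30523 rad
ρ = (1 − cos θ)/κ = (1 − 0.95378)/0.4797 = 0.09636
z = sin θ / κ = 0.30052/0.4797 = 0.62647
x = ρ cos φ = 0.09636 × cos(303.04°) = 0.05254
y = ρ sin φ = 0.09636 × sin(303.04°) = -0.08078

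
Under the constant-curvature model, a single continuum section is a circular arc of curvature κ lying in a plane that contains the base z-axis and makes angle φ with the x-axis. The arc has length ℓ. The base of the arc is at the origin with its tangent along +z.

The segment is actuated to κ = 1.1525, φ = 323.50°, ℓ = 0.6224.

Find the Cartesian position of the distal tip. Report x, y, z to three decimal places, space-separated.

θ = κ·ℓ = 1.1525 × 0.6224 = 0.71732 rad
ρ = (1 − cos θ)/κ = (1 − 0.75357)/1.1525 = 0.21382
z = sin θ / κ = 0.65736/1.1525 = 0.57038
x = ρ cos φ = 0.21382 × cos(323.50°) = 0.17188
y = ρ sin φ = 0.21382 × sin(323.50°) = -0.12718

0.172 -0.127 0.570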